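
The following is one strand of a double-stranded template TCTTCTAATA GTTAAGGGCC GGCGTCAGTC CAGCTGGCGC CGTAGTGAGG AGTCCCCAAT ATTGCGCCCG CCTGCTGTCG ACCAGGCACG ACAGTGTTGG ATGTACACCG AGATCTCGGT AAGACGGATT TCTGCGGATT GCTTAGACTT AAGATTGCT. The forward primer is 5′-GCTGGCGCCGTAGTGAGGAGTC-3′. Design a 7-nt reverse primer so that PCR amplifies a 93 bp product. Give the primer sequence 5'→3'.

The forward primer binds at positions 33–54, so a 93 bp product ends at position 33 + 93 − 1 = 125.
The reverse primer anneals to the top strand over positions 119–125, i.e. to GTAAGAC.
Its sequence written 5'→3' is the reverse complement: GTCTTAC.

5'-GTCTTAC-3'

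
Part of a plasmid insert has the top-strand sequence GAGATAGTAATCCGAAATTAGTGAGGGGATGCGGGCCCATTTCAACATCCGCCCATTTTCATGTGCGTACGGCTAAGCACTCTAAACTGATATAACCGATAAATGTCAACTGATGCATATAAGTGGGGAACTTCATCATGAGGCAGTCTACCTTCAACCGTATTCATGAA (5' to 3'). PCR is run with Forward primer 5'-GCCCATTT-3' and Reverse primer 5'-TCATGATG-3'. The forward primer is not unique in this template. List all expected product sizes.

107 bp, 91 bp

The forward primer GCCCATTT matches the top strand at positions 35–42, 51–58.
The reverse primer's reverse complement is CATCATGA, matching at positions 134–141.
Each forward site pairs with the reverse site to give a product ending at position 141: sizes 107, 91 bp.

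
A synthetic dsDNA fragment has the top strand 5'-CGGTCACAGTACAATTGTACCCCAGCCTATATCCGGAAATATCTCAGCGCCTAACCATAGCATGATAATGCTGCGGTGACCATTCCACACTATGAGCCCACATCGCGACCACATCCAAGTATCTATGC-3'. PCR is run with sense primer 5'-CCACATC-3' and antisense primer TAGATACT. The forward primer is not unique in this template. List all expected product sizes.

The forward primer CCACATC matches the top strand at positions 98–104, 109–115.
The reverse primer's reverse complement is AGTATCTA, matching at positions 118–125.
Each forward site pairs with the reverse site to give a product ending at position 125: sizes 28, 17 bp.

28 bp, 17 bp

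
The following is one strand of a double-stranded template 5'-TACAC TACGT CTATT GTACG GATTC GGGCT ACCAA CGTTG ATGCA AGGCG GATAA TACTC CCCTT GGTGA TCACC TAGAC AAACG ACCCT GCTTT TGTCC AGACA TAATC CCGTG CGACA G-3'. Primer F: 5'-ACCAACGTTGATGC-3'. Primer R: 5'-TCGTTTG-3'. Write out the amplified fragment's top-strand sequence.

Forward primer ACCAACGTTGATGC is found on the top strand at positions 31–44.
The reverse primer's reverse complement is CAAACGA, which matches the template at positions 80–86.
The product is the template from position 31 through 86 (56 bp).

5'-ACCAACGTTGATGCAAGGCGGATAATACTCCCCTTGGTGATCACCTAGACAAACGA-3'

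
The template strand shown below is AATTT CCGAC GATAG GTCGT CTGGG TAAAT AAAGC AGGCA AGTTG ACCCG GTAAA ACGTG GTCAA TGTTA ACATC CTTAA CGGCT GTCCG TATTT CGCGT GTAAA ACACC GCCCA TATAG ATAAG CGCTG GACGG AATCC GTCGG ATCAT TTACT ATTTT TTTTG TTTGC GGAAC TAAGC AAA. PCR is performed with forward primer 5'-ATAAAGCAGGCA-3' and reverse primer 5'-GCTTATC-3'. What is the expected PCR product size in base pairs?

98 bp

The forward primer matches the template at positions 29–40.
Reverse complement of the reverse primer: GATAAGC. This occurs on the top strand at positions 120–126.
Product length = (reverse-primer end) − (forward-primer start) + 1 = 126 − 29 + 1 = 98 bp.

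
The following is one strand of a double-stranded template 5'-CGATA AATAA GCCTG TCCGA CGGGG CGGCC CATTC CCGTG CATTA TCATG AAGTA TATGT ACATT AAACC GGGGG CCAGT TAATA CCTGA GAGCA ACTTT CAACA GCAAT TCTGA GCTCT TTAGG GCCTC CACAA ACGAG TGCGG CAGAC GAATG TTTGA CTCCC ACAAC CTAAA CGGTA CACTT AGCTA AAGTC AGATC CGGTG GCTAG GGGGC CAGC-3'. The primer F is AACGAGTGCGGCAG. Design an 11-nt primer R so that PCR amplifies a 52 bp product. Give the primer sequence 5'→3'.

The forward primer binds at positions 135–148, so a 52 bp product ends at position 135 + 52 − 1 = 186.
The reverse primer anneals to the top strand over positions 176–186, i.e. to CGGTACACTTA.
Its sequence written 5'→3' is the reverse complement: TAAGTGTACCG.

5'-TAAGTGTACCG-3'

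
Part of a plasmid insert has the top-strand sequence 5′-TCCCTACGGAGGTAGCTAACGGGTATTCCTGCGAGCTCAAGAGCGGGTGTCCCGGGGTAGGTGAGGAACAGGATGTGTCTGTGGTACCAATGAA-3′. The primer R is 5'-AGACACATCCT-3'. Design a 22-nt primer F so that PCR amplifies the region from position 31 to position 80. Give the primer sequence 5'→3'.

The reverse primer's reverse complement AGGATGTGTCT matches the template at positions 70–80; the product starts at position 31.
The forward primer is identical to the top strand over positions 31–52: GCGAGCTCAAGAGCGGGTGTCC.

5'-GCGAGCTCAAGAGCGGGTGTCC-3'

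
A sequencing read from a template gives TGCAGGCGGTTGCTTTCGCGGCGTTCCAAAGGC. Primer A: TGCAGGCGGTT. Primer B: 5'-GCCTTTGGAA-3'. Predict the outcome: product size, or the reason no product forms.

Primer A (TGCAGGCGGTT) matches the top strand at positions 1–11; it acts as a forward primer.
Primer B's reverse complement is TTCCAAAGGC, matching the top strand at positions 24–33; it acts as a reverse primer.
The 3' ends face each other across positions 1–33, giving a 33 bp product.

Yes — a 33 bp product.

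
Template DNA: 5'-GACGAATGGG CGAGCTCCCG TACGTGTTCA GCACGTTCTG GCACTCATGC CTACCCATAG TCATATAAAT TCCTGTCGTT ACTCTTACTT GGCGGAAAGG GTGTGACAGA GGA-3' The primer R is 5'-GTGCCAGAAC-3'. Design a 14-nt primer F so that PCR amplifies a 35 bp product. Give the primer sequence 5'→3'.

The reverse primer's reverse complement GTTCTGGCAC matches the template at positions 35–44, so the product ends at position 44.
A 35 bp product then starts at position 44 − 35 + 1 = 10.
The forward primer is identical to the top strand there: GCGAGCTCCCGTAC.

5'-GCGAGCTCCCGTAC-3'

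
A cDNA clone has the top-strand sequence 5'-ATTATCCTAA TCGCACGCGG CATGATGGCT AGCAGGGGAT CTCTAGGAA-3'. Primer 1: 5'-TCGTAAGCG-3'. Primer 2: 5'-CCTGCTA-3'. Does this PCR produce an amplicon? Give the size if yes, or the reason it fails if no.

Primer 1 (TCGTAAGCG) does not match the top strand, and its reverse complement CGCTTACGA does not match either.
With no annealing site for primer 1, no amplification occurs.

No product — primer 1 has no binding site in the template.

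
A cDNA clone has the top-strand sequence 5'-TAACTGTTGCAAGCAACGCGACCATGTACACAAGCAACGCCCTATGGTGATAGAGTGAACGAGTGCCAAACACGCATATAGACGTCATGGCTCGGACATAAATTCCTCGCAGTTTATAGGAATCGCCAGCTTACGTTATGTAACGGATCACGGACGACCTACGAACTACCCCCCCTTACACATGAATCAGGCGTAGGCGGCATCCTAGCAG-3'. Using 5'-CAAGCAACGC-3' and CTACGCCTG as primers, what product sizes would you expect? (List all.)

The forward primer CAAGCAACGC matches the top strand at positions 10–19, 31–40.
The reverse primer's reverse complement is CAGGCGTAG, matching at positions 188–196.
Each forward site pairs with the reverse site to give a product ending at position 196: sizes 187, 166 bp.

187 bp, 166 bp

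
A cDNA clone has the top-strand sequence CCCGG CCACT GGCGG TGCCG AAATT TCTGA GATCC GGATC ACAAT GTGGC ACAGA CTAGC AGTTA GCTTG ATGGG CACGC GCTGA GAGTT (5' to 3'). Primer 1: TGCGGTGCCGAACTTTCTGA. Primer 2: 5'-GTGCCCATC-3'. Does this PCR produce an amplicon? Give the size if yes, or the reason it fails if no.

No product — primer 1 has no binding site in the template.

Primer 1 (TGCGGTGCCGAACTTTCTGA) does not match the top strand, and its reverse complement TCAGAAAGTTCGGCACCGCA does not match either.
With no annealing site for primer 1, no amplification occurs.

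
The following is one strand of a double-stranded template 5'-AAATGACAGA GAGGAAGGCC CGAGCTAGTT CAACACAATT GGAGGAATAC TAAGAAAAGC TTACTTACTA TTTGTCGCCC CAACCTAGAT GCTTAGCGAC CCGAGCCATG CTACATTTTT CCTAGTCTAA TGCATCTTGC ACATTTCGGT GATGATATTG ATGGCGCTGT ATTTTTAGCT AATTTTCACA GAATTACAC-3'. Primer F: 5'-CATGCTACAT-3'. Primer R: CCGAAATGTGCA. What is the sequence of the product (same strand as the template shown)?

5'-CATGCTACATTTTTCCTAGTCTAATGCATCTTGCACATTTCGG-3'

Forward primer CATGCTACAT is found on the top strand at positions 107–116.
The reverse primer's reverse complement is TGCACATTTCGG, which matches the template at positions 138–149.
The product is the template from position 107 through 149 (43 bp).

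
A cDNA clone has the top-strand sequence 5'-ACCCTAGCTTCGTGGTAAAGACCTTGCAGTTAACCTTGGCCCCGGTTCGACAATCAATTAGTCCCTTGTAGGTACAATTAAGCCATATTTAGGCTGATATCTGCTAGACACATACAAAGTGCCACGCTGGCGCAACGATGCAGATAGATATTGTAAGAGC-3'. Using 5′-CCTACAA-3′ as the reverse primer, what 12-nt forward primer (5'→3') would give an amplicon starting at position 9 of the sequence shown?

The reverse primer's reverse complement TTGTAGG matches the template at positions 66–72; the product starts at position 9.
The forward primer is identical to the top strand over positions 9–20: TTCGTGGTAAAG.

5'-TTCGTGGTAAAG-3'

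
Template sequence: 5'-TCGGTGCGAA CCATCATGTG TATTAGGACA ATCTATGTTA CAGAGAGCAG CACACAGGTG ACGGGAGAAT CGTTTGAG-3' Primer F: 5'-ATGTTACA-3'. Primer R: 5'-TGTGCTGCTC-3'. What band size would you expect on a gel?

Forward primer ATGTTACA is found on the top strand at positions 35–42.
The reverse primer's reverse complement is GAGCAGCACA, which matches the template at positions 45–54.
Amplicon spans positions 35–54: 20 bp.

20 bp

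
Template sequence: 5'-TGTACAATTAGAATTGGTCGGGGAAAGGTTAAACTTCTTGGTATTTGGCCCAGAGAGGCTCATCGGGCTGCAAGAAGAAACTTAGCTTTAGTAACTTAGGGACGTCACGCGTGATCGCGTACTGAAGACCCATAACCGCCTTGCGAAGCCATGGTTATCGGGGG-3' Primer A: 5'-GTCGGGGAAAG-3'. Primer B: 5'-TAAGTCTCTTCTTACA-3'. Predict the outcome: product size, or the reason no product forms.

No product — primer B has no binding site in the template.

Primer B (TAAGTCTCTTCTTACA) does not match the top strand, and its reverse complement TGTAAGAAGAGACTTA does not match either.
With no annealing site for primer B, no amplification occurs.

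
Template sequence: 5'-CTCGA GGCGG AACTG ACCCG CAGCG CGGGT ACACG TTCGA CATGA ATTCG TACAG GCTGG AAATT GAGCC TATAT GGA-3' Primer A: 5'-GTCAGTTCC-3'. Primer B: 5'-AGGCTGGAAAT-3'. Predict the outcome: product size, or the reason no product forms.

Primer A (GTCAGTTCC) has reverse complement GGAACTGAC, which matches the top strand at positions 9–17; primer A anneals to the top strand there with its 3' end pointing upstream toward position 9.
Primer B (AGGCTGGAAAT) matches the top strand directly at positions 54–64; it anneals to the bottom strand with its 3' end pointing downstream toward position 64.
The 3' ends diverge (primer A extends toward position 1, primer B toward position 78), so the primers never converge on a shared product.

No product — the primers' 3' ends point away from each other.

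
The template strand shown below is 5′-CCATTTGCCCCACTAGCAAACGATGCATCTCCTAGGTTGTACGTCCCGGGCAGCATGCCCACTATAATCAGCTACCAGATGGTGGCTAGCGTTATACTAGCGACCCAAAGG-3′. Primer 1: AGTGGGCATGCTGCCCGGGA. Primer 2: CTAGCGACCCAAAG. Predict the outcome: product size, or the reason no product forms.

Primer 1 (AGTGGGCATGCTGCCCGGGA) has reverse complement TCCCGGGCAGCATGCCCACT, which matches the top strand at positions 44–63; primer 1 anneals to the top strand there with its 3' end pointing upstream toward position 44.
Primer 2 (CTAGCGACCCAAAG) matches the top strand directly at positions 97–110; it anneals to the bottom strand with its 3' end pointing downstream toward position 110.
The 3' ends diverge (primer 1 extends toward position 1, primer 2 toward position 111), so the primers never converge on a shared product.

No product — the primers' 3' ends point away from each other.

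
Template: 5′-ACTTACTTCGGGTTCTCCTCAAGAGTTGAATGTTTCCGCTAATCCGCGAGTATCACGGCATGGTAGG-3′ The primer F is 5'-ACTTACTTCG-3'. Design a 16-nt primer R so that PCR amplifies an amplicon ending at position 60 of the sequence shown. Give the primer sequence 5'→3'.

The forward primer binds at positions 1–10; the product's 3' end on the top strand is position 60.
The reverse primer anneals to the top strand over positions 45–60, i.e. to CGCGAGTATCACGGCA.
Its sequence written 5'→3' is the reverse complement: TGCCGTGATACTCGCG.

5'-TGCCGTGATACTCGCG-3'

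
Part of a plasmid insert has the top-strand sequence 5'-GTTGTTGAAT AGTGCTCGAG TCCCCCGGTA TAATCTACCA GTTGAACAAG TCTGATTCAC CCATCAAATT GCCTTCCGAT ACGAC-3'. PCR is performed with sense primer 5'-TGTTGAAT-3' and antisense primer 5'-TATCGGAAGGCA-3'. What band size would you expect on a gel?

The forward primer matches the template at positions 3–10.
The reverse primer's reverse complement is TGCCTTCCGATA, which matches the template at positions 70–81.
Product length = (reverse-primer end) − (forward-primer start) + 1 = 81 − 3 + 1 = 79 bp.

79 bp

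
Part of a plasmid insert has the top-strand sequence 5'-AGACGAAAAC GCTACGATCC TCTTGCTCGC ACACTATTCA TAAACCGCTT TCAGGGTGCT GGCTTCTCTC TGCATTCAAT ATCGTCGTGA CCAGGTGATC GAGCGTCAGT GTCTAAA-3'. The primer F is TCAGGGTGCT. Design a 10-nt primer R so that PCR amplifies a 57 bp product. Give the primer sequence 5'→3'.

5'-GACGCTCGAT-3'

The forward primer binds at positions 51–60, so a 57 bp product ends at position 51 + 57 − 1 = 107.
The reverse primer anneals to the top strand over positions 98–107, i.e. to ATCGAGCGTC.
Its sequence written 5'→3' is the reverse complement: GACGCTCGAT.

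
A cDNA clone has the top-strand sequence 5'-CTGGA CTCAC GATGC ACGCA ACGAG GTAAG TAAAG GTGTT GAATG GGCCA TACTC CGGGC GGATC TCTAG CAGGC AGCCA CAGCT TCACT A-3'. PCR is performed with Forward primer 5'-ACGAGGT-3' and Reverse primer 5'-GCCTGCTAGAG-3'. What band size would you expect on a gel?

55 bp

The forward primer matches the template at positions 21–27.
The reverse primer's reverse complement is CTCTAGCAGGC, which matches the template at positions 65–75.
Product length = (reverse-primer end) − (forward-primer start) + 1 = 75 − 21 + 1 = 55 bp.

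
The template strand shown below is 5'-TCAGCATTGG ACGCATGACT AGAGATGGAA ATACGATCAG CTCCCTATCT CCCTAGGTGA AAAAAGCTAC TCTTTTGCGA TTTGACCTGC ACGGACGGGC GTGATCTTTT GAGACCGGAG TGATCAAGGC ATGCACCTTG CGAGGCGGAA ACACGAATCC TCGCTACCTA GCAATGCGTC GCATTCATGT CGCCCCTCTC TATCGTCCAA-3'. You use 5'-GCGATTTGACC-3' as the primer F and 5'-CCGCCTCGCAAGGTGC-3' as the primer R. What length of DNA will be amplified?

72 bp

The forward primer matches the template at positions 77–87.
Taking the reverse complement of CCGCCTCGCAAGGTGC gives GCACCTTGCGAGGCGG, found at positions 133–148 on the template; the primer anneals here to the top strand with its 3' end pointing upstream.
Product length = (reverse-primer end) − (forward-primer start) + 1 = 148 − 77 + 1 = 72 bp.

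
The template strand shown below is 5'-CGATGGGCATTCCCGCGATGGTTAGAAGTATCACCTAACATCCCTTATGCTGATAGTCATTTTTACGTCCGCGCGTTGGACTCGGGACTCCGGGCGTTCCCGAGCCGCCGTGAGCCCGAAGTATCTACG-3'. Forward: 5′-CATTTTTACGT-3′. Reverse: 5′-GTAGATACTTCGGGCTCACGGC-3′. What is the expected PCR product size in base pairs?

The forward primer matches the template at positions 58–68.
Taking the reverse complement of GTAGATACTTCGGGCTCACGGC gives GCCGTGAGCCCGAAGTATCTAC, found at positions 107–128 on the template; the primer anneals here to the top strand with its 3' end pointing upstream.
Amplicon spans positions 58–128: 71 bp.

71 bp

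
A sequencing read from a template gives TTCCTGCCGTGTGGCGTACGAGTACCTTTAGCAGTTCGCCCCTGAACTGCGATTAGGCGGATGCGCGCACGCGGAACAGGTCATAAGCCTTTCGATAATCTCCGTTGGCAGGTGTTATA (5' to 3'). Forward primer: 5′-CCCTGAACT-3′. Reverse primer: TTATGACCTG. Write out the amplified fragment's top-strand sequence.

Forward primer CCCTGAACT is found on the top strand at positions 40–48.
Reverse complement of the reverse primer: CAGGTCATAA. This occurs on the top strand at positions 77–86.
The product is the template from position 40 through 86 (47 bp).

5'-CCCTGAACTGCGATTAGGCGGATGCGCGCACGCGGAACAGGTCATAA-3'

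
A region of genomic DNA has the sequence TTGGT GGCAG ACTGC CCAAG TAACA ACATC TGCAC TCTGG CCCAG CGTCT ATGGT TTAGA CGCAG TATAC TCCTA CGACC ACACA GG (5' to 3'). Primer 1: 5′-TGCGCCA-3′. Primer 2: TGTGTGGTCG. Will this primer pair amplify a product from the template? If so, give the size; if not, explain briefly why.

No product — primer 1 has no binding site in the template.

Primer 1 (TGCGCCA) does not match the top strand, and its reverse complement TGGCGCA does not match either.
With no annealing site for primer 1, no amplification occurs.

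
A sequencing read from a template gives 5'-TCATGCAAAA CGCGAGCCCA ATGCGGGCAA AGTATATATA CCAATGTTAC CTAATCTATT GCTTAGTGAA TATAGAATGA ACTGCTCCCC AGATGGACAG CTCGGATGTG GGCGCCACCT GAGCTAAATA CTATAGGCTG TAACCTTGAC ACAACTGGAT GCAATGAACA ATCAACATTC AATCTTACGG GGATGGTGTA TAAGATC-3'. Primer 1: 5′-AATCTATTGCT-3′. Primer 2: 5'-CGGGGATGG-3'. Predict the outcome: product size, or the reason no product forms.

No product — both primers anneal to the same strand and extend in the same direction.

Primer 1 (AATCTATTGCT) matches the top strand at positions 53–63 (3' end points downstream).
Primer 2 (CGGGGATGG) also matches the top strand directly, at positions 188–196 — its reverse complement CCATCCCCG is not present.
Both primers anneal to the bottom strand with 3' ends pointing the same way, so neither can prime synthesis back toward the other.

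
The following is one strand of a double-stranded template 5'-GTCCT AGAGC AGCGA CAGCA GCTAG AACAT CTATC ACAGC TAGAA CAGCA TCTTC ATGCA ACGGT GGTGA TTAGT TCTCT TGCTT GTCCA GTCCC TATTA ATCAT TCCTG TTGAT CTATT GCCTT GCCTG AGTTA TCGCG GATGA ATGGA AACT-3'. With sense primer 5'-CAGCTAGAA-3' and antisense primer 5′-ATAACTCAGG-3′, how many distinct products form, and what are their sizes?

The forward primer CAGCTAGAA matches the top strand at positions 19–27, 37–45.
The reverse primer's reverse complement is CCTGAGTTAT, matching at positions 127–136.
Each forward site pairs with the reverse site to give a product ending at position 136: sizes 118, 100 bp.

Two products: 118 bp, 100 bp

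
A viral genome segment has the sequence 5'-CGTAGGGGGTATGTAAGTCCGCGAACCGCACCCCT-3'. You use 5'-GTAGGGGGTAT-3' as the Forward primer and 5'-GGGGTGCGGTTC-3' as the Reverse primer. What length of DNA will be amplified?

33 bp

Scanning the template, GTAGGGGGTAT occurs at positions 2–12; this primer anneals to the bottom strand there with its 3' end pointing downstream.
Reverse complement of the reverse primer: GAACCGCACCCC. This occurs on the top strand at positions 23–34.
Amplicon spans positions 2–34: 33 bp.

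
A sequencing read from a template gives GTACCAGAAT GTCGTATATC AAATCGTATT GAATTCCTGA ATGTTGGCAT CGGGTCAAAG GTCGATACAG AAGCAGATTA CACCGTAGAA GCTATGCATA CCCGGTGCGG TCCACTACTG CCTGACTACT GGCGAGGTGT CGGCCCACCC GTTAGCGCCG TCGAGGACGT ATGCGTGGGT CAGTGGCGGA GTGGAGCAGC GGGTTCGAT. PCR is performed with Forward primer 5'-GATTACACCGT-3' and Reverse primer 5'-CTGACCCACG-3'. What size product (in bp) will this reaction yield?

Scanning the template, GATTACACCGT occurs at positions 76–86; this primer anneals to the bottom strand there with its 3' end pointing downstream.
Taking the reverse complement of CTGACCCACG gives CGTGGGTCAG, found at positions 174–183 on the template; the primer anneals here to the top strand with its 3' end pointing upstream.
Product length = (reverse-primer end) − (forward-primer start) + 1 = 183 − 76 + 1 = 108 bp.

108 bp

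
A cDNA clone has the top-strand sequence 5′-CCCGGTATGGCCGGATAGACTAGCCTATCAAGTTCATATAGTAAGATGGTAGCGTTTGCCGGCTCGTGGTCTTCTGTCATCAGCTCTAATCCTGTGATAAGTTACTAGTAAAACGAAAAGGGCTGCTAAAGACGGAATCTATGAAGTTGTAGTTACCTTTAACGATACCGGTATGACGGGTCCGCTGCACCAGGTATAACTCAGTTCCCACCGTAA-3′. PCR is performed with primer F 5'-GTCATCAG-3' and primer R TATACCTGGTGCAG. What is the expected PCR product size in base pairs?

The forward primer matches the template at positions 76–83.
The reverse primer's reverse complement is CTGCACCAGGTATA, which matches the template at positions 185–198.
Product length = (reverse-primer end) − (forward-primer start) + 1 = 198 − 76 + 1 = 123 bp.

123 bp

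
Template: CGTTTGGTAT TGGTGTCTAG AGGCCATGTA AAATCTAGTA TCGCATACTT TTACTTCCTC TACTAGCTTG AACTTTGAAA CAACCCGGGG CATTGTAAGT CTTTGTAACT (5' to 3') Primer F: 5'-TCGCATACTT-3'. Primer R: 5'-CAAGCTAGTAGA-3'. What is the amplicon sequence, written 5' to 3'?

Scanning the template, TCGCATACTT occurs at positions 41–50; this primer anneals to the bottom strand there with its 3' end pointing downstream.
Reverse complement of the reverse primer: TCTACTAGCTTG. This occurs on the top strand at positions 59–70.
The product is the template from position 41 through 70 (30 bp).

5'-TCGCATACTTTTACTTCCTCTACTAGCTTG-3'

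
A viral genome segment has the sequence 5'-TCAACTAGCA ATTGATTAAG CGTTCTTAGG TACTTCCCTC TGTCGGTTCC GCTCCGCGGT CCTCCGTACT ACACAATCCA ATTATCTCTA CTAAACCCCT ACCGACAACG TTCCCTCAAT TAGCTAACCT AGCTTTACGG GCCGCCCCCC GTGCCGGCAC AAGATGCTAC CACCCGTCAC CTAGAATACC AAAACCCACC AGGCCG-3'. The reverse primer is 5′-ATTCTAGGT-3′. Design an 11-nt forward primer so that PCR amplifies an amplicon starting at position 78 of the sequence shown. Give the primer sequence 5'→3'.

5'-CCAATTATCTC-3'

The reverse primer's reverse complement ACCTAGAAT matches the template at positions 179–187; the product starts at position 78.
The forward primer is identical to the top strand over positions 78–88: CCAATTATCTC.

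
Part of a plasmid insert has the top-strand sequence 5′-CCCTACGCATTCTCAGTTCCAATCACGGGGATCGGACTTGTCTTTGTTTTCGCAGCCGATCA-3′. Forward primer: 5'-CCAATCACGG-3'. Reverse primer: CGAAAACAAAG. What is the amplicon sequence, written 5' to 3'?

The forward primer matches the template at positions 19–28.
Reverse complement of the reverse primer: CTTTGTTTTCG. This occurs on the top strand at positions 42–52.
The product is the template from position 19 through 52 (34 bp).

5'-CCAATCACGGGGATCGGACTTGTCTTTGTTTTCG-3'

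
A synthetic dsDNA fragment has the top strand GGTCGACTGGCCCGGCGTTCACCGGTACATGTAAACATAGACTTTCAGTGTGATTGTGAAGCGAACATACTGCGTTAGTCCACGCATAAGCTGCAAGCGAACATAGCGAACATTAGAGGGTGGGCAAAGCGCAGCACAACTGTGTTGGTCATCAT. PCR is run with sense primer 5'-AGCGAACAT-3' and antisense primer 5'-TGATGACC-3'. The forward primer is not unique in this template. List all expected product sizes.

95 bp, 59 bp, 50 bp

The forward primer AGCGAACAT matches the top strand at positions 60–68, 96–104, 105–113.
The reverse primer's reverse complement is GGTCATCA, matching at positions 147–154.
Each forward site pairs with the reverse site to give a product ending at position 154: sizes 95, 59, 50 bp.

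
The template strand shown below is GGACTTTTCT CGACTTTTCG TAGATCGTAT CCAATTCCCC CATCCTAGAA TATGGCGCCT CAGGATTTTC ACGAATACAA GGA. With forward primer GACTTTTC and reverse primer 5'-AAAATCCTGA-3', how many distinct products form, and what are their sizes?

Two products: 68 bp, 58 bp

The forward primer GACTTTTC matches the top strand at positions 2–9, 12–19.
The reverse primer's reverse complement is TCAGGATTTT, matching at positions 60–69.
Each forward site pairs with the reverse site to give a product ending at position 69: sizes 68, 58 bp.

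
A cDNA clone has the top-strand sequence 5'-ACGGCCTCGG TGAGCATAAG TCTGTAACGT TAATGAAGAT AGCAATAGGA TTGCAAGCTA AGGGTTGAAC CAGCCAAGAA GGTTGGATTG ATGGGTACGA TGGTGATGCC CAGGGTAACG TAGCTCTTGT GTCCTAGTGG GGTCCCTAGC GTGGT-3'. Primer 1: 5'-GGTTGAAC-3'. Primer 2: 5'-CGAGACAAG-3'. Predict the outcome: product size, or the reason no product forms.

Primer 2 (CGAGACAAG) does not match the top strand, and its reverse complement CTTGTCTCG does not match either.
With no annealing site for primer 2, no amplification occurs.

No product — primer 2 has no binding site in the template.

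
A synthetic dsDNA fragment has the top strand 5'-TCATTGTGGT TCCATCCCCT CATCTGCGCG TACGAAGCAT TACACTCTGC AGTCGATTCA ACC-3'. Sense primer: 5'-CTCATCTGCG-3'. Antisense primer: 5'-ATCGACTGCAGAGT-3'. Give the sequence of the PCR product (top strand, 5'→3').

5'-CTCATCTGCGCGTACGAAGCATTACACTCTGCAGTCGAT-3'

Forward primer CTCATCTGCG is found on the top strand at positions 19–28.
Taking the reverse complement of ATCGACTGCAGAGT gives ACTCTGCAGTCGAT, found at positions 44–57 on the template; the primer anneals here to the top strand with its 3' end pointing upstream.
The product is the template from position 19 through 57 (39 bp).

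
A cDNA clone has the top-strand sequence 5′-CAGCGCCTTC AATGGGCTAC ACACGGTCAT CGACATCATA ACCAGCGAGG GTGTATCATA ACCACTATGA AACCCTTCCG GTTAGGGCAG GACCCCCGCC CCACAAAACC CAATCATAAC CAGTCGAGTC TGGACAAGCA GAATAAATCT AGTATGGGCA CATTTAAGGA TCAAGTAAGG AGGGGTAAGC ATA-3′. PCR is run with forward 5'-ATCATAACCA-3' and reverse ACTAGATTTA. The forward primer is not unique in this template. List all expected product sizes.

119 bp, 99 bp, 41 bp

The forward primer ATCATAACCA matches the top strand at positions 35–44, 55–64, 113–122.
The reverse primer's reverse complement is TAAATCTAGT, matching at positions 144–153.
Each forward site pairs with the reverse site to give a product ending at position 153: sizes 119, 99, 41 bp.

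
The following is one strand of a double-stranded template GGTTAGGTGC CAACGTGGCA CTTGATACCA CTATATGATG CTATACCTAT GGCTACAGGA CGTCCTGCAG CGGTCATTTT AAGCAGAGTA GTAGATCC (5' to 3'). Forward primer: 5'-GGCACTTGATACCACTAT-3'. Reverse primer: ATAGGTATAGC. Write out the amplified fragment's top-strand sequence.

Forward primer GGCACTTGATACCACTAT is found on the top strand at positions 17–34.
Reverse complement of the reverse primer: GCTATACCTAT. This occurs on the top strand at positions 40–50.
The product is the template from position 17 through 50 (34 bp).

5'-GGCACTTGATACCACTATATGATGCTATACCTAT-3'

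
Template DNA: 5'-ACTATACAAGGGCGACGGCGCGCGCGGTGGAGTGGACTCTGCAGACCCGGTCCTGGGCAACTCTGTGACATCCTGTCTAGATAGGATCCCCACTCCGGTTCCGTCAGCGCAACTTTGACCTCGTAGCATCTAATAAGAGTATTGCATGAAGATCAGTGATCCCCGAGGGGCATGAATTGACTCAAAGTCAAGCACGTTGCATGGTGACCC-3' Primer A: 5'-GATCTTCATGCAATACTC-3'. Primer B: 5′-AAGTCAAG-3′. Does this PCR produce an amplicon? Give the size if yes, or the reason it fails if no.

No product — the primers' 3' ends point away from each other.

Primer A (GATCTTCATGCAATACTC) has reverse complement GAGTATTGCATGAAGATC, which matches the top strand at positions 137–154; primer A anneals to the top strand there with its 3' end pointing upstream toward position 137.
Primer B (AAGTCAAG) matches the top strand directly at positions 185–192; it anneals to the bottom strand with its 3' end pointing downstream toward position 192.
The 3' ends diverge (primer A extends toward position 1, primer B toward position 210), so the primers never converge on a shared product.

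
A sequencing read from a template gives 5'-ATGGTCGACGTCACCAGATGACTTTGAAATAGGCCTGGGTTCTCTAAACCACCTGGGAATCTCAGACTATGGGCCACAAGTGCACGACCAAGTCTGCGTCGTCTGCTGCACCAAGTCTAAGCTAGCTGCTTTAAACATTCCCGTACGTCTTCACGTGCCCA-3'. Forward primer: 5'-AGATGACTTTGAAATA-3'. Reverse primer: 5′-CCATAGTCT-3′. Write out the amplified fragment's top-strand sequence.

5'-AGATGACTTTGAAATAGGCCTGGGTTCTCTAAACCACCTGGGAATCTCAGACTATGG-3'

The forward primer matches the template at positions 16–31.
Reverse complement of the reverse primer: AGACTATGG. This occurs on the top strand at positions 64–72.
The product is the template from position 16 through 72 (57 bp).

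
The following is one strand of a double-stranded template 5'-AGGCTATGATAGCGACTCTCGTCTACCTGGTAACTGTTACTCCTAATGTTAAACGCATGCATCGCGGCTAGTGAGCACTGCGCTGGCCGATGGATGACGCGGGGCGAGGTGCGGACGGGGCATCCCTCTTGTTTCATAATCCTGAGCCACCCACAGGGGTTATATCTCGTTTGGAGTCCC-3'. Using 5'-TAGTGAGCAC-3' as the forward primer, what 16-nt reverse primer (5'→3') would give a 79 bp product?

5'-GCTCAGGATTATGAAA-3'

The forward primer binds at positions 69–78, so a 79 bp product ends at position 69 + 79 − 1 = 147.
The reverse primer anneals to the top strand over positions 132–147, i.e. to TTTCATAATCCTGAGC.
Its sequence written 5'→3' is the reverse complement: GCTCAGGATTATGAAA.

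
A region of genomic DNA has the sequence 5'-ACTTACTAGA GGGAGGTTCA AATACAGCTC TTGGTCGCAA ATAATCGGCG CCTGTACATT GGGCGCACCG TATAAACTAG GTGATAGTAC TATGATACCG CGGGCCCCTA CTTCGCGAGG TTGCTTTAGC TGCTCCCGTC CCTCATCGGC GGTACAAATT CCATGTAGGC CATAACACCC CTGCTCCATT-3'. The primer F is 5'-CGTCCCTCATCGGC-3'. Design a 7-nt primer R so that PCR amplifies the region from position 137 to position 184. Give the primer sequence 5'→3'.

The product's 3' end on the top strand is position 184.
The reverse primer anneals to the top strand over positions 178–184, i.e. to CCCCTGC.
Its sequence written 5'→3' is the reverse complement: GCAGGGG.

5'-GCAGGGG-3'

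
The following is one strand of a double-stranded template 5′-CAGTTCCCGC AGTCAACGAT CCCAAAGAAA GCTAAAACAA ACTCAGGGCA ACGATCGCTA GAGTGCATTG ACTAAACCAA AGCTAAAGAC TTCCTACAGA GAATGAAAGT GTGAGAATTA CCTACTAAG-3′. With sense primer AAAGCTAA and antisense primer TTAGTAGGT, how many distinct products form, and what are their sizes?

The forward primer AAAGCTAA matches the top strand at positions 28–35, 79–86.
The reverse primer's reverse complement is ACCTACTAA, matching at positions 120–128.
Each forward site pairs with the reverse site to give a product ending at position 128: sizes 101, 50 bp.

Two products: 101 bp, 50 bp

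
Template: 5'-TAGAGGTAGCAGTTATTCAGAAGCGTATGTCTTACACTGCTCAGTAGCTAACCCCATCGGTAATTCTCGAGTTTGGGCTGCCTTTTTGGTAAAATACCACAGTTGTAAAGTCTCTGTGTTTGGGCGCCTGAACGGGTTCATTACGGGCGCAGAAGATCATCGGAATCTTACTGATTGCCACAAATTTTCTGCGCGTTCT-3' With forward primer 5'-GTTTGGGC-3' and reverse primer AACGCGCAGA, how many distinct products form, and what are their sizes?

Two products: 127 bp, 80 bp

The forward primer GTTTGGGC matches the top strand at positions 71–78, 118–125.
The reverse primer's reverse complement is TCTGCGCGTT, matching at positions 188–197.
Each forward site pairs with the reverse site to give a product ending at position 197: sizes 127, 80 bp.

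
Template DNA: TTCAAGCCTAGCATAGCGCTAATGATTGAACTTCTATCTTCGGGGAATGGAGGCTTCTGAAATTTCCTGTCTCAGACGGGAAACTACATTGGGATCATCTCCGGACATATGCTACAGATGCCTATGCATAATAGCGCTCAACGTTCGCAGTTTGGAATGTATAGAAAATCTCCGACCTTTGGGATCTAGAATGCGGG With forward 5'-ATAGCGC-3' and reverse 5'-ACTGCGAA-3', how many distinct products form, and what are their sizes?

The forward primer ATAGCGC matches the top strand at positions 13–19, 131–137.
The reverse primer's reverse complement is TTCGCAGT, matching at positions 144–151.
Each forward site pairs with the reverse site to give a product ending at position 151: sizes 139, 21 bp.

Two products: 139 bp, 21 bp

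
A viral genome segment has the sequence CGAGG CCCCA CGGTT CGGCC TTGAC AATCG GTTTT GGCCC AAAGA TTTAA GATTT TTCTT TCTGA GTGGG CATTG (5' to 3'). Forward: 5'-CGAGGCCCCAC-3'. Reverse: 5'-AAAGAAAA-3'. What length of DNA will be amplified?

Forward primer CGAGGCCCCAC is found on the top strand at positions 1–11.
Taking the reverse complement of AAAGAAAA gives TTTTCTTT, found at positions 54–61 on the template; the primer anneals here to the top strand with its 3' end pointing upstream.
Product length = (reverse-primer end) − (forward-primer start) + 1 = 61 − 1 + 1 = 61 bp.

61 bp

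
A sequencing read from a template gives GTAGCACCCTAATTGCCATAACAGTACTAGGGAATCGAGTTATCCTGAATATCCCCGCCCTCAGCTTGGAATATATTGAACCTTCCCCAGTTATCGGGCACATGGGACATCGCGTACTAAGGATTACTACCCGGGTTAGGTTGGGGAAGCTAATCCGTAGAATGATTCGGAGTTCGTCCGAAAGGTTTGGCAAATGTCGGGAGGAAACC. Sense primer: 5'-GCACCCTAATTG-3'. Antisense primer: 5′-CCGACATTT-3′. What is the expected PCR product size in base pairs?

197 bp

Forward primer GCACCCTAATTG is found on the top strand at positions 4–15.
The reverse primer's reverse complement is AAATGTCGG, which matches the template at positions 192–200.
Amplicon spans positions 4–200: 197 bp.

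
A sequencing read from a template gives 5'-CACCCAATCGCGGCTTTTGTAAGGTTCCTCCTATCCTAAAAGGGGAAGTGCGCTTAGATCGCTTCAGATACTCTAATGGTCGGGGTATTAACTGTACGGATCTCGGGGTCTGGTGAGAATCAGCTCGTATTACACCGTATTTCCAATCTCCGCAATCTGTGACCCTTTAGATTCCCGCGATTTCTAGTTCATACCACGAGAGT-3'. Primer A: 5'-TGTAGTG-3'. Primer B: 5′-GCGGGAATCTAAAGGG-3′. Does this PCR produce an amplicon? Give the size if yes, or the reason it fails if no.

No product — primer A has no binding site in the template.

Primer A (TGTAGTG) does not match the top strand, and its reverse complement CACTACA does not match either.
With no annealing site for primer A, no amplification occurs.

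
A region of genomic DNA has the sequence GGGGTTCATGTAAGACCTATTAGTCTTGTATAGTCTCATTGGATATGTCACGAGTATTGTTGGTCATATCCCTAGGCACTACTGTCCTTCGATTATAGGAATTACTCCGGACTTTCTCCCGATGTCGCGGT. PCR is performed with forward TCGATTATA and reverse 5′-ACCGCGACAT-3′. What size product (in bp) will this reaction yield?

Forward primer TCGATTATA is found on the top strand at positions 89–97.
Reverse complement of the reverse primer: ATGTCGCGGT. This occurs on the top strand at positions 122–131.
The product runs from position 89 to position 131, so its length is 131 − 89 + 1 = 43 bp.

43 bp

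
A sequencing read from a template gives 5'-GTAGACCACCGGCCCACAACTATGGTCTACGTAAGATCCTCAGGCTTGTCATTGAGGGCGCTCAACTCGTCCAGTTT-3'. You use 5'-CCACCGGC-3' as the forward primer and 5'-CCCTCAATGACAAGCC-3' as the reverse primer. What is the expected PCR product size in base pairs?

53 bp

Forward primer CCACCGGC is found on the top strand at positions 6–13.
Taking the reverse complement of CCCTCAATGACAAGCC gives GGCTTGTCATTGAGGG, found at positions 43–58 on the template; the primer anneals here to the top strand with its 3' end pointing upstream.
The product runs from position 6 to position 58, so its length is 58 − 6 + 1 = 53 bp.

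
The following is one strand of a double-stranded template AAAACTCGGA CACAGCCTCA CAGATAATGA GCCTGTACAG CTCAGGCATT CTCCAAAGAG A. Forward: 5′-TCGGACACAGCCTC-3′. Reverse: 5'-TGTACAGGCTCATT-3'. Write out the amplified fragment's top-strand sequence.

Forward primer TCGGACACAGCCTC is found on the top strand at positions 6–19.
Taking the reverse complement of TGTACAGGCTCATT gives AATGAGCCTGTACA, found at positions 26–39 on the template; the primer anneals here to the top strand with its 3' end pointing upstream.
The product is the template from position 6 through 39 (34 bp).

5'-TCGGACACAGCCTCACAGATAATGAGCCTGTACA-3'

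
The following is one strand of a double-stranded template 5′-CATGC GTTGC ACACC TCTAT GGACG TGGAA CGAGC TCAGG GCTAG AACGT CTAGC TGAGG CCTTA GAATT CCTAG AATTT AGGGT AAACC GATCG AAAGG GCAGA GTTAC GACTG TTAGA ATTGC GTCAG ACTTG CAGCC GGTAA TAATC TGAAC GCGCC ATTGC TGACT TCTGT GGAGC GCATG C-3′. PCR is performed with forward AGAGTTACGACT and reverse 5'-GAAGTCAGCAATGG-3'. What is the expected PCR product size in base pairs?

Scanning the template, AGAGTTACGACT occurs at positions 103–114; this primer anneals to the bottom strand there with its 3' end pointing downstream.
Taking the reverse complement of GAAGTCAGCAATGG gives CCATTGCTGACTTC, found at positions 159–172 on the template; the primer anneals here to the top strand with its 3' end pointing upstream.
Product length = (reverse-primer end) − (forward-primer start) + 1 = 172 − 103 + 1 = 70 bp.

70 bp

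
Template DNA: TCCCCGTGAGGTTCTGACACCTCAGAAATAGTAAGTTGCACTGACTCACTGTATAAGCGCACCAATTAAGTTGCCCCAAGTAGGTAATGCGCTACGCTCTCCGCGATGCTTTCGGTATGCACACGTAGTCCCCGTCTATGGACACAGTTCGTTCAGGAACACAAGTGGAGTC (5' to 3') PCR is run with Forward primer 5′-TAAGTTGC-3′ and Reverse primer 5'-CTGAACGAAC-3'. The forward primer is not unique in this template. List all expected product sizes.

The forward primer TAAGTTGC matches the top strand at positions 32–39, 67–74.
The reverse primer's reverse complement is GTTCGTTCAG, matching at positions 147–156.
Each forward site pairs with the reverse site to give a product ending at position 156: sizes 125, 90 bp.

125 bp, 90 bp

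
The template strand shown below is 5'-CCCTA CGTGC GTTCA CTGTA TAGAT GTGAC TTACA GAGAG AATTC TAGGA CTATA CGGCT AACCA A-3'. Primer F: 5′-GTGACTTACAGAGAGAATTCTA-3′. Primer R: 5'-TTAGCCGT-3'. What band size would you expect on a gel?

Scanning the template, GTGACTTACAGAGAGAATTCTA occurs at positions 26–47; this primer anneals to the bottom strand there with its 3' end pointing downstream.
The reverse primer's reverse complement is ACGGCTAA, which matches the template at positions 55–62.
The product runs from position 26 to position 62, so its length is 62 − 26 + 1 = 37 bp.

37 bp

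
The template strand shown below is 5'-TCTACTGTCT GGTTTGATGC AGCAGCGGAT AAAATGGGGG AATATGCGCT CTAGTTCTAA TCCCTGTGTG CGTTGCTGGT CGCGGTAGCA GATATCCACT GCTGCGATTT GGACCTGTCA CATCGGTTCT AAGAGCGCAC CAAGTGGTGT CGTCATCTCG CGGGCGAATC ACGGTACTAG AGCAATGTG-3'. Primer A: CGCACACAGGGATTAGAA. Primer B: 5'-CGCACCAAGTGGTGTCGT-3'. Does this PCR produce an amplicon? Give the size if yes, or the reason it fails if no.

Primer A (CGCACACAGGGATTAGAA) has reverse complement TTCTAATCCCTGTGTGCG, which matches the top strand at positions 55–72; primer A anneals to the top strand there with its 3' end pointing upstream toward position 55.
Primer B (CGCACCAAGTGGTGTCGT) matches the top strand directly at positions 136–153; it anneals to the bottom strand with its 3' end pointing downstream toward position 153.
The 3' ends diverge (primer A extends toward position 1, primer B toward position 189), so the primers never converge on a shared product.

No product — the primers' 3' ends point away from each other.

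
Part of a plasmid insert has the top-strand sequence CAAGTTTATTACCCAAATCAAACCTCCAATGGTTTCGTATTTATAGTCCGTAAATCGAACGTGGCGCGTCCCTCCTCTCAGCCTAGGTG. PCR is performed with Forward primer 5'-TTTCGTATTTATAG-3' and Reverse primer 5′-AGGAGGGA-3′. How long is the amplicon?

44 bp

Scanning the template, TTTCGTATTTATAG occurs at positions 33–46; this primer anneals to the bottom strand there with its 3' end pointing downstream.
Taking the reverse complement of AGGAGGGA gives TCCCTCCT, found at positions 69–76 on the template; the primer anneals here to the top strand with its 3' end pointing upstream.
Amplicon spans positions 33–76: 44 bp.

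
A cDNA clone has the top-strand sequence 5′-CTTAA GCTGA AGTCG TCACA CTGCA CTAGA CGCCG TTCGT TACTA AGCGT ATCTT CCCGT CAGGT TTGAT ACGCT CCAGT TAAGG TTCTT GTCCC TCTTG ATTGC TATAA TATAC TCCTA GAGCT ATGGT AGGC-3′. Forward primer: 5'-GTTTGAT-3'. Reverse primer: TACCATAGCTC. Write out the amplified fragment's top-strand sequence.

5'-GTTTGATACGCTCCAGTTAAGGTTCTTGTCCCTCTTGATTGCTATAATATACTCCTAGAGCTATGGTA-3'

The forward primer matches the template at positions 64–70.
Reverse complement of the reverse primer: GAGCTATGGTA. This occurs on the top strand at positions 121–131.
The product is the template from position 64 through 131 (68 bp).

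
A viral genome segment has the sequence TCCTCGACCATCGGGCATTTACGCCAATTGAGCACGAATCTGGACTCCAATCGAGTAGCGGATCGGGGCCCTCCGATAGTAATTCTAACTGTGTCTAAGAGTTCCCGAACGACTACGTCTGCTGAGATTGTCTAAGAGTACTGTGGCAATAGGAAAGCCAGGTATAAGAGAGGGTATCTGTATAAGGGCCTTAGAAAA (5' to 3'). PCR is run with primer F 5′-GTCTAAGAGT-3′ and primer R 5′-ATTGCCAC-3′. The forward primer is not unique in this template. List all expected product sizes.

58 bp, 21 bp

The forward primer GTCTAAGAGT matches the top strand at positions 93–102, 130–139.
The reverse primer's reverse complement is GTGGCAAT, matching at positions 143–150.
Each forward site pairs with the reverse site to give a product ending at position 150: sizes 58, 21 bp.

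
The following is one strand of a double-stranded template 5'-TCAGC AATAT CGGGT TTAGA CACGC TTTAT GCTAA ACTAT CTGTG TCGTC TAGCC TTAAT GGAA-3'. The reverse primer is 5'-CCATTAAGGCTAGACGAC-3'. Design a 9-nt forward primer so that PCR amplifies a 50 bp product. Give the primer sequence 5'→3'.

5'-GGTTTAGAC-3'

The reverse primer's reverse complement GTCGTCTAGCCTTAATGG matches the template at positions 45–62, so the product ends at position 62.
A 50 bp product then starts at position 62 − 50 + 1 = 13.
The forward primer is identical to the top strand there: GGTTTAGAC.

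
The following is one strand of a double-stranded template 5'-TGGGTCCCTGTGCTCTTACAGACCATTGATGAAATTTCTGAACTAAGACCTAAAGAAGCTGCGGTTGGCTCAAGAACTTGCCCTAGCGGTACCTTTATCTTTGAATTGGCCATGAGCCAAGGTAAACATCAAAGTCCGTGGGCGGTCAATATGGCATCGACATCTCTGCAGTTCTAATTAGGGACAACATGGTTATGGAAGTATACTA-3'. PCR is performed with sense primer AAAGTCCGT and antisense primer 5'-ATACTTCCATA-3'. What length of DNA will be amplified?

Forward primer AAAGTCCGT is found on the top strand at positions 131–139.
The reverse primer's reverse complement is TATGGAAGTAT, which matches the template at positions 194–204.
Product length = (reverse-primer end) − (forward-primer start) + 1 = 204 − 131 + 1 = 74 bp.

74 bp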